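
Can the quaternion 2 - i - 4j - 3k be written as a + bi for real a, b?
No. The quaternion 2 - i - 4j - 3k has j-coefficient y = -4 and k-coefficient z = -3, not both zero, so it does not lie in the complex subalgebra spanned by 1 and i.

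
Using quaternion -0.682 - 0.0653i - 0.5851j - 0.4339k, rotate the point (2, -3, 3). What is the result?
(3.988, 0.748, -2.353)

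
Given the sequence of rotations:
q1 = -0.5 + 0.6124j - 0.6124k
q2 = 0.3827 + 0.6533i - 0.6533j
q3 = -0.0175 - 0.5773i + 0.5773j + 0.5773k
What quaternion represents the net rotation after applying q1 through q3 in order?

q2 · q1 = 0.2087 + 0.0734i + 0.9611j + 0.1657k
q3 · q2 · q1 = -0.6118 - 0.581i + 0.2417j - 0.4796k
-0.6118 - 0.581i + 0.2417j - 0.4796k


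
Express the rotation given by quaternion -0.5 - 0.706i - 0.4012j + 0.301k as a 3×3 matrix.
[[0.4969, 0.8675, -0.0238], [0.2655, -0.1781, -0.9475], [-0.8262, 0.4645, -0.3188]]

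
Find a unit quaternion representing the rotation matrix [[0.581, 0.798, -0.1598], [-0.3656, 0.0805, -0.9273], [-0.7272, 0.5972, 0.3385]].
0.7071 + 0.539i + 0.2006j - 0.4114k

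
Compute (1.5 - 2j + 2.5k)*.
1.5 + 2j - 2.5k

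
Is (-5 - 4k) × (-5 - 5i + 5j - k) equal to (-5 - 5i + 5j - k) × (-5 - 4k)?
No: pq = 21 + 45i - 5j + 25k ≠ 21 + 5i - 45j + 25k = qp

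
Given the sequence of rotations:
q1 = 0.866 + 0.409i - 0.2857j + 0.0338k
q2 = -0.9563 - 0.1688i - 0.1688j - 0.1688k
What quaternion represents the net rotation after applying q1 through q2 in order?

q2 · q1 = -0.8016 - 0.5912i + 0.0637j - 0.0612k
-0.8016 - 0.5912i + 0.0637j - 0.0612k


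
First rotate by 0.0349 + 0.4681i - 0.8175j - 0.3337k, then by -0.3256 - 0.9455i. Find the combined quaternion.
0.4312 - 0.1854i - 0.0493j + 0.8816k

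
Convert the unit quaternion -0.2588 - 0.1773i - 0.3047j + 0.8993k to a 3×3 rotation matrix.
[[-0.8032, 0.5735, -0.1612], [-0.3574, -0.6804, -0.6398], [-0.4766, -0.4563, 0.7514]]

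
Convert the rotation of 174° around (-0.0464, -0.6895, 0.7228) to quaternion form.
0.0523 - 0.0463i - 0.6886j + 0.7218k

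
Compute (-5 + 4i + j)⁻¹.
-0.119 - 0.0952i - 0.0238j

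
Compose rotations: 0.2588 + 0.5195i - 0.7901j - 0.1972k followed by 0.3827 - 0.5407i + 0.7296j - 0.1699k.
0.9229 - 0.2192i - 0.3084j - 0.0713k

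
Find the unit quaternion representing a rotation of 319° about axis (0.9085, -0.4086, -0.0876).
-0.9367 + 0.3182i - 0.1431j - 0.0307k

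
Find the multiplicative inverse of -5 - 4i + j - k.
-0.1163 + 0.093i - 0.0233j + 0.0233k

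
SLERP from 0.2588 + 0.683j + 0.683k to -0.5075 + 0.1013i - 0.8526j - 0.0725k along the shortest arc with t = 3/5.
0.4324 - 0.0641i + 0.833j + 0.3391k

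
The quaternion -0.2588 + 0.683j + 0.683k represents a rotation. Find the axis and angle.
axis = (0, √2/2, √2/2), θ = 7π/6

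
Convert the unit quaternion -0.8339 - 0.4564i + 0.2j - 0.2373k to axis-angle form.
axis = (-0.8269, 0.3624, -0.43), θ = 293°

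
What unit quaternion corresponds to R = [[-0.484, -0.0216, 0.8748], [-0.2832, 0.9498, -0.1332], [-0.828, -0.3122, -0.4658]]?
0.5 - 0.0895i + 0.8514j - 0.1308k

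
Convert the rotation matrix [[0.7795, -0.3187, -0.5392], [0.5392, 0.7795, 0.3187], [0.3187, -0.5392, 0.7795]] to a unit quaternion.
0.9136 - 0.2348i - 0.2348j + 0.2348k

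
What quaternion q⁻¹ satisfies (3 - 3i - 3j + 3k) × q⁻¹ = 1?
0.0833 + 0.0833i + 0.0833j - 0.0833k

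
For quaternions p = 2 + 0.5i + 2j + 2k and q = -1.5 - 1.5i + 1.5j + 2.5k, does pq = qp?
No: pq = -10.25 - 1.75i - 4.25j + 5.75k ≠ -10.25 - 5.75i + 4.25j - 1.75k = qp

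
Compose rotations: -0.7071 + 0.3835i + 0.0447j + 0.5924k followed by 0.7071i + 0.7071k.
-0.6901 - 0.5316i - 0.1477j - 0.4684k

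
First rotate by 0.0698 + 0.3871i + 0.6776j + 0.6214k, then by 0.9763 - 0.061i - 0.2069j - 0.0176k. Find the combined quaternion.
0.2429 + 0.257i + 0.6782j + 0.6442k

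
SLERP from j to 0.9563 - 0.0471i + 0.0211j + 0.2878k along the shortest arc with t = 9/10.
0.9417 - 0.0464i + 0.1752j + 0.2834k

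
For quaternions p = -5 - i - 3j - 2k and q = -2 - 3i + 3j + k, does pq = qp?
No: pq = 18 + 20i - 2j - 13k ≠ 18 + 14i - 16j + 11k = qp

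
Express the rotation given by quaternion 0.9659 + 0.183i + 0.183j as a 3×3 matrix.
[[0.933, 0.067, 0.3535], [0.067, 0.933, -0.3535], [-0.3535, 0.3535, 0.866]]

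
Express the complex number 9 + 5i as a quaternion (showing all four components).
9 + 5i + 0j + 0k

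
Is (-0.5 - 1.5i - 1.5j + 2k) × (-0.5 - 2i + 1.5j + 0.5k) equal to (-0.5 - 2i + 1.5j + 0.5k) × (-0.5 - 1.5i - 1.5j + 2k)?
No: pq = -1.5 - 2i - 3.25j - 6.5k ≠ -1.5 + 5.5i + 3.25j + 4k = qp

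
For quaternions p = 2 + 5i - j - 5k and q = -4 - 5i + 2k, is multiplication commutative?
No: pq = 27 - 32i + 19j + 19k ≠ 27 - 28i - 11j + 29k = qp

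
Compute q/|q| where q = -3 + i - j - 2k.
-0.7746 + 0.2582i - 0.2582j - 0.5164k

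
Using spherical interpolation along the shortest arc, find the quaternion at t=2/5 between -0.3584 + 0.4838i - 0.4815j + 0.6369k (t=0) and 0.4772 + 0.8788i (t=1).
-0.0153 + 0.8106i - 0.3531j + 0.467k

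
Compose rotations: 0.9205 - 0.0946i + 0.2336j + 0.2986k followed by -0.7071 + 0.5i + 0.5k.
-0.7529 + 0.4103i - 0.3618j + 0.3659k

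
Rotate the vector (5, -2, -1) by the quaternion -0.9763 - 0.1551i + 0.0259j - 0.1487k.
(5.373, -0.093, -1.057)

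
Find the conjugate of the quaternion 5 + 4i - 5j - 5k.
5 - 4i + 5j + 5k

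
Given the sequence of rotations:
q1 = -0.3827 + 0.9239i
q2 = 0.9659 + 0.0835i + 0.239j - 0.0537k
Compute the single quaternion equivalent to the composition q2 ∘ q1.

q2 · q1 = -0.4468 + 0.8604i - 0.1411j - 0.2003k
-0.4468 + 0.8604i - 0.1411j - 0.2003k


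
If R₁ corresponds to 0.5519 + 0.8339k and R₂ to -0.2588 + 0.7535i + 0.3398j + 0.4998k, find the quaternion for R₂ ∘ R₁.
-0.5596 + 0.6992i - 0.4408j + 0.06k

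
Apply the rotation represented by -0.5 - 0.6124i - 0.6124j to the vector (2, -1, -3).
(-2.087, 3.087, -0.337)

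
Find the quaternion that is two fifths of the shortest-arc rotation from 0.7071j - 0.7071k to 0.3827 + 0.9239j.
0.1703 + 0.8713j - 0.4603k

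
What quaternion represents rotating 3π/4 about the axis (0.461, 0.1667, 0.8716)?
0.3827 + 0.4259i + 0.154j + 0.8053k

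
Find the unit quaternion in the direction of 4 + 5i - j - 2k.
0.5898 + 0.7372i - 0.1474j - 0.2949k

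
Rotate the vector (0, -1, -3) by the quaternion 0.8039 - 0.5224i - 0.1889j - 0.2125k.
(-0.294, -3.124, -0.389)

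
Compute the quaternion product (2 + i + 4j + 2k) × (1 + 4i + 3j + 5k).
-24 + 23i + 13j - k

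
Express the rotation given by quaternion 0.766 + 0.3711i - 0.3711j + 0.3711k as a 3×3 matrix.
[[0.4491, -0.844, -0.2931], [0.2931, 0.4491, -0.844], [0.844, 0.2931, 0.4491]]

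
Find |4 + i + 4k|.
√33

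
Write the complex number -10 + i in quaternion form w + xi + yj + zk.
-10 + i + 0j + 0k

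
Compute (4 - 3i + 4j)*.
4 + 3i - 4j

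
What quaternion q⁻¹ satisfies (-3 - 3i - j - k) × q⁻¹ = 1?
-0.15 + 0.15i + 0.05j + 0.05k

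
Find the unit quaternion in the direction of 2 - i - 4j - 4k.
0.3288 - 0.1644i - 0.6576j - 0.6576k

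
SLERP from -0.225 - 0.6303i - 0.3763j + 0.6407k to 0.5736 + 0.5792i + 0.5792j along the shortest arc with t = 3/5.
-0.466 - 0.6464i - 0.5356j + 0.2795k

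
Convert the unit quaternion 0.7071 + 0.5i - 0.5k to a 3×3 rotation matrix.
[[0.5, 0.7071, -0.5], [-0.7071, 0, -0.7071], [-0.5, 0.7071, 0.5]]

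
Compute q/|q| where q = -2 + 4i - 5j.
-0.2981 + 0.5963i - 0.7454j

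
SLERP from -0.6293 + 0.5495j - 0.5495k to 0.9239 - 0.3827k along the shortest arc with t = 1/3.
-0.8678 + 0.4219j - 0.2626k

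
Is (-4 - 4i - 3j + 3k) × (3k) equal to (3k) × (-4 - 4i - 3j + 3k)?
No: pq = -9 - 9i + 12j - 12k ≠ -9 + 9i - 12j - 12k = qp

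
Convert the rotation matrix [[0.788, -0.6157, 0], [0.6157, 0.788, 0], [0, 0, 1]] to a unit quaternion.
0.9455 + 0.3256k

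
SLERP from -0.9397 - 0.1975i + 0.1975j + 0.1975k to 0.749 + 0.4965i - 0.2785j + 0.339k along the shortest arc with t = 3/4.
-0.8321 - 0.4376i + 0.2687j - 0.2097k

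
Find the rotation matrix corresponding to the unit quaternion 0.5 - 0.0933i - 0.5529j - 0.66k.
[[-0.4826, 0.7632, -0.4297], [-0.5568, 0.1114, 0.8231], [0.6761, 0.6365, 0.3712]]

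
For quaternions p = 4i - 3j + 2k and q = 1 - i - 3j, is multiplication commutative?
No: pq = -5 + 10i - 5j - 13k ≠ -5 - 2i - j + 17k = qp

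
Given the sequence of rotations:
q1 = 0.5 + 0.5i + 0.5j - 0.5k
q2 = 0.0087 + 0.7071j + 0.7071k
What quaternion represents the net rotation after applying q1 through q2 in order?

q2 · q1 = 0.0043 - 0.7027i + 0.7115j - 0.0043k
0.0043 - 0.7027i + 0.7115j - 0.0043k


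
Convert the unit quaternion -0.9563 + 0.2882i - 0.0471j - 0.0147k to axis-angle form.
axis = (0.9857, -0.1611, -0.0503), θ = 326°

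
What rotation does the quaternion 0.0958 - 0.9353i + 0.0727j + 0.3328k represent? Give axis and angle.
axis = (-0.9396, 0.073, 0.3343), θ = 169°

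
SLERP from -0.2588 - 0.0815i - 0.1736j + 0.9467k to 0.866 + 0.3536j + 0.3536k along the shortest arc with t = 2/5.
0.2907 - 0.0646i + 0.0649j + 0.9524k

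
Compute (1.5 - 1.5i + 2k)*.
1.5 + 1.5i - 2k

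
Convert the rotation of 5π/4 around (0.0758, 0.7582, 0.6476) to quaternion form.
-0.3827 + 0.07i + 0.7005j + 0.5983k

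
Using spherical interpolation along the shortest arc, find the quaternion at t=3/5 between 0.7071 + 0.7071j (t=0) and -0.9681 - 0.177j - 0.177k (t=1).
0.9053 + 0.4099j + 0.1108k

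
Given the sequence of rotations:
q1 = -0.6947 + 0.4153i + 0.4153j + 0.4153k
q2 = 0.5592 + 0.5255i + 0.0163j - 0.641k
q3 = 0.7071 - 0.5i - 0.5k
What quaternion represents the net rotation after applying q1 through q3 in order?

q2 · q1 = -0.3473 + 0.1401i - 0.2635j + 0.889k
q3 · q2 · q1 = 0.269 + 0.141i + 0.1881j + 0.934k
0.269 + 0.141i + 0.1881j + 0.934k


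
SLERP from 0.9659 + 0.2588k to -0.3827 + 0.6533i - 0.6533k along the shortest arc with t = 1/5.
0.9141 - 0.1543i + 0.375k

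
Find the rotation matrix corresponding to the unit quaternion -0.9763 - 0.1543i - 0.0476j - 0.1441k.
[[0.9539, -0.2667, 0.1374], [0.2961, 0.9109, -0.2876], [-0.0485, 0.315, 0.9479]]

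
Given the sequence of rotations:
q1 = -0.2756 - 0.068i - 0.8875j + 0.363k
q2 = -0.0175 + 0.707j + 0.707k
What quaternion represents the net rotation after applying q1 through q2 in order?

q2 · q1 = 0.3756 + 0.8853i - 0.2274j - 0.1531k
0.3756 + 0.8853i - 0.2274j - 0.1531k


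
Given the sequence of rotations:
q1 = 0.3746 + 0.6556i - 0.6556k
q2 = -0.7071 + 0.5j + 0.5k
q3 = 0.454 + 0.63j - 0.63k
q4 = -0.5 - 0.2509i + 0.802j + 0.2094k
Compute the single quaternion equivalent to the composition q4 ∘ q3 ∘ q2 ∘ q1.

q2 · q1 = 0.0629 - 0.7914i + 0.5151j + 0.3231k
q3 · q2 · q1 = -0.0924 + 0.1688i + 0.7721j + 0.6056k
q4 · q3 · q2 · q1 = -0.6575 + 0.2628i - 0.2729j - 0.6512k
-0.6575 + 0.2628i - 0.2729j - 0.6512k


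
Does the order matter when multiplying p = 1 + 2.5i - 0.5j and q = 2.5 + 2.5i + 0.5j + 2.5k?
Yes: pq = -3.5 + 7.5i - 7j + 5k ≠ -3.5 + 10i + 5.5j = qp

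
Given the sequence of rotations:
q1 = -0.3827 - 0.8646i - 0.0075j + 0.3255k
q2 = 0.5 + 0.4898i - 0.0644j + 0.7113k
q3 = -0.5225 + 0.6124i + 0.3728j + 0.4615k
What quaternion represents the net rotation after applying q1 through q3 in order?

q2 · q1 = 0.0001 - 0.6354i - 0.7535j - 0.1688k
q3 · q2 · q1 = 0.7479 + 0.6169i + 0.2039j - 0.1363k
0.7479 + 0.6169i + 0.2039j - 0.1363k


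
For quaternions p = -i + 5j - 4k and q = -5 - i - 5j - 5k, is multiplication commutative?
No: pq = 4 - 40i - 26j + 30k ≠ 4 + 50i - 24j + 10k = qp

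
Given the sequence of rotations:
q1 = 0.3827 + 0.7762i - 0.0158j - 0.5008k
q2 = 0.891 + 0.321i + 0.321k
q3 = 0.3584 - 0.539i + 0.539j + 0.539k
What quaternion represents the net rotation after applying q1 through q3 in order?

q2 · q1 = 0.2526 + 0.8195i + 0.3958j - 0.3284k
q3 · q2 · q1 = 0.4959 - 0.2328i + 0.5427j - 0.6366k
0.4959 - 0.2328i + 0.5427j - 0.6366k


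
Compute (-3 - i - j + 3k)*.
-3 + i + j - 3k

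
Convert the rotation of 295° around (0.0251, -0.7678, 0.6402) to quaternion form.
-0.8434 + 0.0135i - 0.4125j + 0.344k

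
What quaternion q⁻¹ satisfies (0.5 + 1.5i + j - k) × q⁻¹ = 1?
0.1111 - 0.3333i - 0.2222j + 0.2222k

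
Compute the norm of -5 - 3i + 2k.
√38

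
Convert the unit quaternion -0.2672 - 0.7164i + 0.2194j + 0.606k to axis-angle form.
axis = (-0.7434, 0.2277, 0.6289), θ = 211°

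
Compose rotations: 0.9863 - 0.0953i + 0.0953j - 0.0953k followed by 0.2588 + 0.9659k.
0.3473 - 0.1167i - 0.0674j + 0.928k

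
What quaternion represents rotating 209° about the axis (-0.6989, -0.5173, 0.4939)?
-0.2504 - 0.6766i - 0.5008j + 0.4782k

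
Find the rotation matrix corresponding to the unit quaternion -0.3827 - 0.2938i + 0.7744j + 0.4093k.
[[-0.5344, -0.1418, -0.8332], [-0.7683, 0.4923, 0.409], [0.3522, 0.8588, -0.372]]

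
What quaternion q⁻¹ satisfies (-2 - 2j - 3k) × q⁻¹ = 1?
-0.1176 + 0.1176j + 0.1765k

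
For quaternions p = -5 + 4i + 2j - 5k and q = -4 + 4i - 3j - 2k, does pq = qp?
No: pq = -55i - 5j + 10k ≠ -17i + 19j + 50k = qp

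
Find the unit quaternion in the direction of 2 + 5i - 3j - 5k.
0.252 + 0.6299i - 0.378j - 0.6299k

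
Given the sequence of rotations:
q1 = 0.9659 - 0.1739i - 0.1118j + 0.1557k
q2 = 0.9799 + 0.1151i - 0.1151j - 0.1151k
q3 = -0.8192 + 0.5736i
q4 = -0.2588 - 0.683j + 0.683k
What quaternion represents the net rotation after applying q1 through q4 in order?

q2 · q1 = 0.9716 - 0.09i - 0.2186j + 0.0085k
q3 · q2 · q1 = -0.7443 + 0.631i + 0.1742j - 0.1324k
q4 · q3 · q2 · q1 = 0.402 - 0.1919i + 0.8942j - 0.0431k
0.402 - 0.1919i + 0.8942j - 0.0431k


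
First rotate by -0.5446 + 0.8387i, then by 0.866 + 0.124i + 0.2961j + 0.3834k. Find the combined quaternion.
-0.5756 + 0.6588i + 0.1603j - 0.4571k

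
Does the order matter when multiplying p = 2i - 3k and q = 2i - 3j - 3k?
Yes: pq = -13 - 9i - 6k ≠ -13 + 9i + 6k = qp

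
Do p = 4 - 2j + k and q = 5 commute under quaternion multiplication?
Yes: pq = qp = 20 - 10j + 5k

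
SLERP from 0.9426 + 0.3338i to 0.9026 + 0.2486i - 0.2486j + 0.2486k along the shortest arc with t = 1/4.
0.9444 + 0.3163i - 0.0635j + 0.0635k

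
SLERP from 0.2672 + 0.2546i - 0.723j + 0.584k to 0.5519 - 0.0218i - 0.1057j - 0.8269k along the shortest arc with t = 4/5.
-0.4229 + 0.0875i - 0.0985j + 0.8966k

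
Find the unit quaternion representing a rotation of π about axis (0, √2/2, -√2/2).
0.7071j - 0.7071k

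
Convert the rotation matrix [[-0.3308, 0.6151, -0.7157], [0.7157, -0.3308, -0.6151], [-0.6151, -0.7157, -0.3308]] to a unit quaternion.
0.0436 - 0.5768i - 0.5768j + 0.5768k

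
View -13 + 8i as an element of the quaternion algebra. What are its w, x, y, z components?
-13 + 8i + 0j + 0k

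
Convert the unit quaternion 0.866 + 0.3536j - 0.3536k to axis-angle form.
axis = (0, √2/2, -√2/2), θ = π/3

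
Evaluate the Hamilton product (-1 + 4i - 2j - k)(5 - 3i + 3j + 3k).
16 + 20i - 22j - 2k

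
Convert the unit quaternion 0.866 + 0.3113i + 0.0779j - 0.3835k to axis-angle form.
axis = (0.6225, 0.1558, -0.7669), θ = π/3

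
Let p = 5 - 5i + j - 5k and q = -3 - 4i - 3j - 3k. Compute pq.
-47 - 23i - 13j + 19k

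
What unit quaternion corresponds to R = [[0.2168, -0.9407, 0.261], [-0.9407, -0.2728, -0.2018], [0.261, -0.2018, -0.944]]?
0.78i - 0.603j + 0.1673k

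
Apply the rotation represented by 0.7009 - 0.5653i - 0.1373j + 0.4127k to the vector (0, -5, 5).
(-1.179, 3.294, 6.145)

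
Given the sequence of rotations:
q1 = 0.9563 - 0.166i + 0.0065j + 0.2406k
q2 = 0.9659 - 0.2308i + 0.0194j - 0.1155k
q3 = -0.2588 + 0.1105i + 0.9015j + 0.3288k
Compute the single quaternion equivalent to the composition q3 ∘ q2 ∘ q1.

q2 · q1 = 0.913 - 0.3756i + 0.0995j + 0.1237k
q3 · q2 · q1 = -0.3252 + 0.2769i + 0.6602j + 0.6178k
-0.3252 + 0.2769i + 0.6602j + 0.6178k


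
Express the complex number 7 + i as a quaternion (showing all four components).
7 + i + 0j + 0k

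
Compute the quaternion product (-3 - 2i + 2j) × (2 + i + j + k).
-6 - 5i + 3j - 7k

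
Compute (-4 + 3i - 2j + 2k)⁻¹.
-0.1212 - 0.0909i + 0.0606j - 0.0606k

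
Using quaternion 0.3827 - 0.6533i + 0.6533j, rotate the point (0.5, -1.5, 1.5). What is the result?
(2.104, 0.104, -0.561)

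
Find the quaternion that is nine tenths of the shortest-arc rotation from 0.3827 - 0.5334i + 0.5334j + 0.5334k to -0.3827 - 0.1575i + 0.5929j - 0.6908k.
0.4281 + 0.0753i - 0.4988j + 0.7498k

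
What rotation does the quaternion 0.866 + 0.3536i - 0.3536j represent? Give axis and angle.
axis = (√2/2, -√2/2, 0), θ = π/3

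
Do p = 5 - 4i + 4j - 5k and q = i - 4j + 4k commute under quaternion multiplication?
No: pq = 40 + i - 9j + 32k ≠ 40 + 9i - 31j + 8k = qp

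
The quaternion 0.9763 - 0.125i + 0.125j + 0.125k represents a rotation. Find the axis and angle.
axis = (-√3/3, √3/3, √3/3), θ = 25°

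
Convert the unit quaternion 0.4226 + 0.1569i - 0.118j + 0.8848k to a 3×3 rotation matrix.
[[-0.5936, -0.7849, 0.1779], [0.7108, -0.615, -0.3414], [0.3774, -0.0762, 0.9229]]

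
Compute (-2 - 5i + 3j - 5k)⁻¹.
-0.0317 + 0.0794i - 0.0476j + 0.0794k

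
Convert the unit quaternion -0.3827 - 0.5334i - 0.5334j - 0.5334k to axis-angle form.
axis = (-√3/3, -√3/3, -√3/3), θ = 5π/4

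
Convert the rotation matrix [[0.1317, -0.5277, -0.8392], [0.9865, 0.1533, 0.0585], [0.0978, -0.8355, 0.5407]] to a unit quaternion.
0.6756 - 0.3308i - 0.3467j + 0.5603k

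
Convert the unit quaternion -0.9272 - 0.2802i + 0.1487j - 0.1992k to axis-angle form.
axis = (-0.7481, 0.397, -0.5318), θ = 316°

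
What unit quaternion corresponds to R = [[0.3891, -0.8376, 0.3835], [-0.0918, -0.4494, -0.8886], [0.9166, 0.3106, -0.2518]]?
0.4147 + 0.7229i - 0.3214j + 0.4496k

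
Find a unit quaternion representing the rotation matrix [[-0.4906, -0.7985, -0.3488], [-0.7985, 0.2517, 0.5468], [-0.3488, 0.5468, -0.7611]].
-0.5047i + 0.7911j + 0.3456k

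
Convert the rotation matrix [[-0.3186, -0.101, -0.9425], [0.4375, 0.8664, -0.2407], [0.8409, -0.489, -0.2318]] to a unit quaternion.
0.5736 - 0.1082i - 0.7773j + 0.2347k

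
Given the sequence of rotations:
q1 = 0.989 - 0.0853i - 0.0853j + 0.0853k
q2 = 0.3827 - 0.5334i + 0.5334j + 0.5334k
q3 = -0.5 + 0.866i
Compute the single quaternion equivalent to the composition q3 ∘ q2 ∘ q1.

q2 · q1 = 0.333 - 0.4692i + 0.4949j + 0.6512k
q3 · q2 · q1 = 0.2398 + 0.523i - 0.8114j + 0.103k
0.2398 + 0.523i - 0.8114j + 0.103k


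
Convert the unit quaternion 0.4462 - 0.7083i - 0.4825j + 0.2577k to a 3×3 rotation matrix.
[[0.4016, 0.4535, -0.7956], [0.9135, -0.1362, 0.3834], [0.0655, -0.8808, -0.469]]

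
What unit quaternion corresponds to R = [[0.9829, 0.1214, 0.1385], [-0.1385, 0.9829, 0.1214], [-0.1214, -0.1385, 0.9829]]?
0.9936 - 0.0654i + 0.0654j - 0.0654k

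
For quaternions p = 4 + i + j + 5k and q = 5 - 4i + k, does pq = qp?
No: pq = 19 - 10i - 16j + 33k ≠ 19 - 12i + 26j + 25k = qp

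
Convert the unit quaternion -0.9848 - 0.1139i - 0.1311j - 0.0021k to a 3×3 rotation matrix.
[[0.9656, 0.0257, 0.2587], [0.034, 0.974, -0.2238], [-0.2577, 0.2249, 0.9397]]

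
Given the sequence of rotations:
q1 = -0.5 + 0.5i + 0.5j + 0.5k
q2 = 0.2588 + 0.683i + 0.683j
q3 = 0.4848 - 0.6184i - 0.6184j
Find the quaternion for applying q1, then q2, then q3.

q2 · q1 = -0.8124 + 0.1294i - 0.5536j + 0.1294k
q3 · q2 · q1 = -0.6562 + 0.4851i + 0.314j + 0.4851k
-0.6562 + 0.4851i + 0.314j + 0.4851k


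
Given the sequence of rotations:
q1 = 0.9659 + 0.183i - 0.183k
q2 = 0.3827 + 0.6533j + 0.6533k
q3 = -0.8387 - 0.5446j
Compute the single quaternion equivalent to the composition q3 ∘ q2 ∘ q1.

q2 · q1 = 0.4892 - 0.0495i + 0.7506j + 0.4414k
q3 · q2 · q1 = -0.0015 - 0.1989i - 0.8959j - 0.3972k
-0.0015 - 0.1989i - 0.8959j - 0.3972k


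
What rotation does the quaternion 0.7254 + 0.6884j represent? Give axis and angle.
axis = (0, 1, 0), θ = 87°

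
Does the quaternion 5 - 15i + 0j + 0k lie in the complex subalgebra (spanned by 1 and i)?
Yes. The quaternion 5 - 15i has j- and k-coefficients y = z = 0, so it lies in the complex subalgebra spanned by 1 and i.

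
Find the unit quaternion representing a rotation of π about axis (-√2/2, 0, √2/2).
-0.7071i + 0.7071k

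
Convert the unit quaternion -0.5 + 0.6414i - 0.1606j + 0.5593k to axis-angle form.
axis = (0.7406, -0.1854, 0.6458), θ = 4π/3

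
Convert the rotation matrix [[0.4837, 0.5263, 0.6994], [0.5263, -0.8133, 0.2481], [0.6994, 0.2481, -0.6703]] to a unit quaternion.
0.8613i + 0.3055j + 0.406k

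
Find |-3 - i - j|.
√11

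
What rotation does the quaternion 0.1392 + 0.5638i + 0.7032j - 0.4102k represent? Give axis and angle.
axis = (0.5693, 0.7101, -0.4142), θ = 164°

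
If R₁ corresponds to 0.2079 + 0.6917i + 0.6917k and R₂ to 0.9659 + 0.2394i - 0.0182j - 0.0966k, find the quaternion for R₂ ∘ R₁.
0.102 + 0.7053i - 0.2362j + 0.6606k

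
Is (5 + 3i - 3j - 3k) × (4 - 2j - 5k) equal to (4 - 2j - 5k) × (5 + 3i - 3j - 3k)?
No: pq = -1 + 21i - 7j - 43k ≠ -1 + 3i - 37j - 31k = qp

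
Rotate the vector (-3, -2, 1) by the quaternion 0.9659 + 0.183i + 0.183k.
(-2.025, -3.146, 0.025)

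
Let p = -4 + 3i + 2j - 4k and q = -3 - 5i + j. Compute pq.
25 + 15i + 10j + 25k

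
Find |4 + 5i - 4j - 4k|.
√73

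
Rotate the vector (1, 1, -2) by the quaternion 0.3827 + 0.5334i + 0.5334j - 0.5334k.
(1.161, 1.977, -0.862)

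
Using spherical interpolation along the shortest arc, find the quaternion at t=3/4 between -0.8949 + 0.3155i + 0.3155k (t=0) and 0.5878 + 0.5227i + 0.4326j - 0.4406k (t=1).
-0.7474 - 0.3325i - 0.3532j + 0.454k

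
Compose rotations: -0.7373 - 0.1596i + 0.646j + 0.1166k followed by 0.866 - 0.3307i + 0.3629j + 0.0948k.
-0.9368 + 0.0867i + 0.3153j - 0.1246k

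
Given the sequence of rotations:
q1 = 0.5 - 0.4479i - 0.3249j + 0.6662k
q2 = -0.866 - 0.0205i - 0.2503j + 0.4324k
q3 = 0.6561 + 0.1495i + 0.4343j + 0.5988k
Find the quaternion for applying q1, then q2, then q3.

q2 · q1 = -0.8116 + 0.3514i - 0.0238j - 0.4662k
q3 · q2 · q1 = -0.2955 - 0.079i - 0.088j - 0.948k
-0.2955 - 0.079i - 0.088j - 0.948k


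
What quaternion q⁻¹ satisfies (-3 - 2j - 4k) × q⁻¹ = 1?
-0.1034 + 0.069j + 0.1379k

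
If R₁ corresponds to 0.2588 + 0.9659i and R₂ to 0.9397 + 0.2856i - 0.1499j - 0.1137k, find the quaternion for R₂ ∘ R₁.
-0.0327 + 0.9816i - 0.1486j + 0.1154k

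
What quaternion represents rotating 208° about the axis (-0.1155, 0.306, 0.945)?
-0.2419 - 0.1121i + 0.2969j + 0.9169k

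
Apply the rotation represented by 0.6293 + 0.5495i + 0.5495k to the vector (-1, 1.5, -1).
(-2.037, -0.312, 0.037)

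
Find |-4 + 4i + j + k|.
√34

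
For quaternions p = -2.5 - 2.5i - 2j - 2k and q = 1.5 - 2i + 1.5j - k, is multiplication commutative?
No: pq = -7.75 + 6.25i - 5.25j - 8.25k ≠ -7.75 - 3.75i - 8.25j + 7.25k = qp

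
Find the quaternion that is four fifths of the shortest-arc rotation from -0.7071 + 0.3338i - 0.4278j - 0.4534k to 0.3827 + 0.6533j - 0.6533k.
-0.5334 + 0.0897i - 0.7012j + 0.4645k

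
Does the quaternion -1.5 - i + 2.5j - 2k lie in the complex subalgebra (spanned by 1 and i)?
No. The quaternion -1.5 - i + 2.5j - 2k has j-coefficient y = 2.5 and k-coefficient z = -2, not both zero, so it does not lie in the complex subalgebra spanned by 1 and i.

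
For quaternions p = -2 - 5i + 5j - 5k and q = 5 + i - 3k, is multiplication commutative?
No: pq = -20 - 42i + 5j - 24k ≠ -20 - 12i + 45j - 14k = qp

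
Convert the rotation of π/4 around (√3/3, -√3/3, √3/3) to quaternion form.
0.9239 + 0.2209i - 0.2209j + 0.2209k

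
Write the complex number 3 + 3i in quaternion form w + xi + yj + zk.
3 + 3i + 0j + 0k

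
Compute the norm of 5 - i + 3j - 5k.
√60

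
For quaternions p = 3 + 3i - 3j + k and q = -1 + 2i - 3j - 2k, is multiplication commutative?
No: pq = -16 + 12i + 2j - 10k ≠ -16 - 6i - 14j - 4k = qp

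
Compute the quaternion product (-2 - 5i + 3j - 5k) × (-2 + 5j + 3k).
4 + 44i - j - 21k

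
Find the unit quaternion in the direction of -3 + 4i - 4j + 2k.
-0.4472 + 0.5963i - 0.5963j + 0.2981k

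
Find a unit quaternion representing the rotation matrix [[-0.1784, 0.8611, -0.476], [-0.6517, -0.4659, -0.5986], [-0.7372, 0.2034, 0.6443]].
-0.5 - 0.401i - 0.1306j + 0.7564k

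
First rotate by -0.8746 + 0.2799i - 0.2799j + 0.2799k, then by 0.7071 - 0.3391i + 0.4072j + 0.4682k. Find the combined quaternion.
-0.5406 + 0.7395i - 0.3281j - 0.2306k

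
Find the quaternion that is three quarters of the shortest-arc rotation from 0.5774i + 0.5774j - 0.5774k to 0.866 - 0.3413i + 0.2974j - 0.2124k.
0.7774 - 0.0975i + 0.4759j - 0.3996k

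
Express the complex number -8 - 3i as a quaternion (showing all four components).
-8 - 3i + 0j + 0k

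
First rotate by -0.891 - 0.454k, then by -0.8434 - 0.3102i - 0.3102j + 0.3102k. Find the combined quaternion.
0.8923 + 0.4172i + 0.1356j + 0.1065k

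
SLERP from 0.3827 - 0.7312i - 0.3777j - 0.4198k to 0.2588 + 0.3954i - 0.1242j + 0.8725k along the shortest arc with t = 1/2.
0.0713 - 0.6484i - 0.1459j - 0.7438k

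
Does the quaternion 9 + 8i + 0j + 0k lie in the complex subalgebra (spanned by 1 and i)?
Yes. The quaternion 9 + 8i has j- and k-coefficients y = z = 0, so it lies in the complex subalgebra spanned by 1 and i.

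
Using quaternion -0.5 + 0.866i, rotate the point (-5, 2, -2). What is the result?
(-5, -2.732, -0.732)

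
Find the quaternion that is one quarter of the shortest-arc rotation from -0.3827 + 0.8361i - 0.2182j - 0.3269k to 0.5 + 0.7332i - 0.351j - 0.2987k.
-0.1629 + 0.8811i - 0.2759j - 0.3479k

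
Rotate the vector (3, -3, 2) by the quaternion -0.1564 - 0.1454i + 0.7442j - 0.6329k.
(-1.581, -2.5, 3.64)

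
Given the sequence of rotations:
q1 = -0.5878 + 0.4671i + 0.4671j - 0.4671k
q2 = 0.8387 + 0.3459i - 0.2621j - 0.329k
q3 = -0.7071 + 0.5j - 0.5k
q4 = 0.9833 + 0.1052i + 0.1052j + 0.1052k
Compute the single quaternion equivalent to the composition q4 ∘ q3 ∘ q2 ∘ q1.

q2 · q1 = -0.6858 + 0.4645i + 0.5537j + 0.0856k
q3 · q2 · q1 = 0.2509 - 0.0088i - 0.9667j + 0.0501k
q4 · q3 · q2 · q1 = 0.3441 + 0.1247i - 0.9304j - 0.0251k
0.3441 + 0.1247i - 0.9304j - 0.0251k


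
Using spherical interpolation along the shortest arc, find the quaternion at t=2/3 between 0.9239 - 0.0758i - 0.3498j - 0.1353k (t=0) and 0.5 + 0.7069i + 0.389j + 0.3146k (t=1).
0.8098 + 0.532i + 0.1561j + 0.1917k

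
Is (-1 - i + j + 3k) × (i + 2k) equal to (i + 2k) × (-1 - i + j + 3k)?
No: pq = -5 + i + 5j - 3k ≠ -5 - 3i - 5j - k = qp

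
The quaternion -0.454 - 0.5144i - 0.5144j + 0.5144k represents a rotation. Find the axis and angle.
axis = (-√3/3, -√3/3, √3/3), θ = 234°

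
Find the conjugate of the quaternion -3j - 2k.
3j + 2k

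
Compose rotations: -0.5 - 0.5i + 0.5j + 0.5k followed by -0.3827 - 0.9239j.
0.6533 - 0.2706i + 0.2706j - 0.6533k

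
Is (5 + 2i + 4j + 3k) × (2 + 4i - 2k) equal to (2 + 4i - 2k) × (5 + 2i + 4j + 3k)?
No: pq = 8 + 16i + 24j - 20k ≠ 8 + 32i - 8j + 12k = qp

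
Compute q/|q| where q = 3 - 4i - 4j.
0.4685 - 0.6247i - 0.6247j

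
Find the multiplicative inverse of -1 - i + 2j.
-0.1667 + 0.1667i - 0.3333j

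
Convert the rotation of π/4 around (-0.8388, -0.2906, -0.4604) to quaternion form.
0.9239 - 0.321i - 0.1112j - 0.1762k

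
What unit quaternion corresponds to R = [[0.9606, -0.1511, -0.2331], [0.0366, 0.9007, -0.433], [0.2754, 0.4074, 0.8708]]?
0.9659 + 0.2175i - 0.1316j + 0.0486k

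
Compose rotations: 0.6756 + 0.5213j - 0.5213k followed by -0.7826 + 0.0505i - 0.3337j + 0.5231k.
-0.0821 - 0.0646i - 0.6071j + 0.7877k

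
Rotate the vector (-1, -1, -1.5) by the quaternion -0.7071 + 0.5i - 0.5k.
(0.957, -1.768, 0.457)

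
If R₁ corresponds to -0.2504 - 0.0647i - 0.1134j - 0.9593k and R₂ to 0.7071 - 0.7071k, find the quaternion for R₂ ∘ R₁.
-0.8554 - 0.1259i - 0.0344j - 0.5013k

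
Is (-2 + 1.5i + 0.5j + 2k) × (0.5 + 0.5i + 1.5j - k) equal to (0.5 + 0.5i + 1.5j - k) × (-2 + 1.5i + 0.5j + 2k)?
No: pq = -0.5 - 3.75i - 0.25j + 5k ≠ -0.5 + 3.25i - 5.25j + k = qp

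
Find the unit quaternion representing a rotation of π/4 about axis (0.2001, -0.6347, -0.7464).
0.9239 + 0.0766i - 0.2429j - 0.2856k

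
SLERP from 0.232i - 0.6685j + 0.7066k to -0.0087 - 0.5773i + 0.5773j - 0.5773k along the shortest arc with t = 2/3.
0.0059 + 0.4692i - 0.6179j + 0.6309k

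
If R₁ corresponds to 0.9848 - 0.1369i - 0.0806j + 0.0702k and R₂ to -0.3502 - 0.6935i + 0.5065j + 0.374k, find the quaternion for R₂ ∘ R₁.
-0.4252 - 0.5693i + 0.5245j + 0.469k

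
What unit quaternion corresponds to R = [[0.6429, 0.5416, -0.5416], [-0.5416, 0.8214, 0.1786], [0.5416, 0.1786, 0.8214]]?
0.9063 - 0.2988j - 0.2988k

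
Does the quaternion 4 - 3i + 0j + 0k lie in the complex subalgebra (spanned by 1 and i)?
Yes. The quaternion 4 - 3i has j- and k-coefficients y = z = 0, so it lies in the complex subalgebra spanned by 1 and i.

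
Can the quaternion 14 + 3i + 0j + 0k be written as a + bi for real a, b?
Yes. The quaternion 14 + 3i has j- and k-coefficients y = z = 0, so it lies in the complex subalgebra spanned by 1 and i.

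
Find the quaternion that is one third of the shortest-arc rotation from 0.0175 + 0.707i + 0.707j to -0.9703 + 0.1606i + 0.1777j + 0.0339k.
-0.4179 + 0.6385i + 0.6461j + 0.0151k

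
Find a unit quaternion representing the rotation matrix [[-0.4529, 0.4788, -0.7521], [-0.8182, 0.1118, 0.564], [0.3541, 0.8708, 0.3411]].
-0.5 - 0.1534i + 0.5531j + 0.6485k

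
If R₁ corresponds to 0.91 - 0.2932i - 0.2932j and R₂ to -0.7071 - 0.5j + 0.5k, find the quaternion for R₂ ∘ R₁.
-0.7901 + 0.3539i - 0.3943j + 0.3084k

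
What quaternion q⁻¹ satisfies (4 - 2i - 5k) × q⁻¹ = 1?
0.0889 + 0.0444i + 0.1111k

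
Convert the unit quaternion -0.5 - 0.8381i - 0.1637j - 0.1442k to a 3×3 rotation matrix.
[[0.9048, 0.1302, 0.4054], [0.4186, -0.4464, -0.7909], [0.078, 0.8853, -0.4584]]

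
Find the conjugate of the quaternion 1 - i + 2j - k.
1 + i - 2j + k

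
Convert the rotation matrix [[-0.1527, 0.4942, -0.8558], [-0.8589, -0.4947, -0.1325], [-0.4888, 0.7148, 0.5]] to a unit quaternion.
-0.4617 - 0.4588i + 0.1987j + 0.7327k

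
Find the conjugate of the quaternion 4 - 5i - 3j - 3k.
4 + 5i + 3j + 3k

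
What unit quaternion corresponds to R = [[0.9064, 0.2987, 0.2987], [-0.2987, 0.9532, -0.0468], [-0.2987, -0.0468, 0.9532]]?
0.9763 + 0.153j - 0.153k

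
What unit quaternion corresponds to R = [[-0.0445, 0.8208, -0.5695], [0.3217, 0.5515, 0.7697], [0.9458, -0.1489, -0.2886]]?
0.5519 - 0.4161i - 0.6864j - 0.2261k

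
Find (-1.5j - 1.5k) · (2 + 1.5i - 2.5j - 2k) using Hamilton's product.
-6.75 - 0.75i - 5.25j - 0.75k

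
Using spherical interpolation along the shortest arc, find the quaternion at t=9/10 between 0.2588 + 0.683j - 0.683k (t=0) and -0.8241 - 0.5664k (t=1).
-0.7593 + 0.0965j - 0.6435k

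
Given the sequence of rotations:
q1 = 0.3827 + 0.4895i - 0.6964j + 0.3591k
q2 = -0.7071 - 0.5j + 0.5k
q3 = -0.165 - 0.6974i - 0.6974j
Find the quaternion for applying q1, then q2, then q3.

q2 · q1 = -0.7984 - 0.1775i + 0.5458j + 0.1822k
q3 · q2 · q1 = 0.3886 + 0.459i + 0.5938j - 0.5345k
0.3886 + 0.459i + 0.5938j - 0.5345k


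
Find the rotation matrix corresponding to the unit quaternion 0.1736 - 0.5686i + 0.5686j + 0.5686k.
[[-0.2932, -0.844, -0.4492], [-0.4492, -0.2932, 0.844], [-0.844, 0.4492, -0.2932]]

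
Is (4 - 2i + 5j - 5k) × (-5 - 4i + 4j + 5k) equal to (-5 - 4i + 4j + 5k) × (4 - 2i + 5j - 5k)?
No: pq = -23 + 39i + 21j + 57k ≠ -23 - 51i - 39j + 33k = qp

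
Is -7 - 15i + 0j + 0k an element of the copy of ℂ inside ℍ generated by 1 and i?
Yes. The quaternion -7 - 15i has j- and k-coefficients y = z = 0, so it lies in the complex subalgebra spanned by 1 and i.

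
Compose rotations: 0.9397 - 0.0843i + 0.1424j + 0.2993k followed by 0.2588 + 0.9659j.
0.1057 + 0.2673i + 0.9445j + 0.1589k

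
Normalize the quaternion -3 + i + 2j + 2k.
-0.7071 + 0.2357i + 0.4714j + 0.4714k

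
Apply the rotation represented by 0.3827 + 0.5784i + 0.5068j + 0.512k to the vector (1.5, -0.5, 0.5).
(0.336, 1.602, -0.266)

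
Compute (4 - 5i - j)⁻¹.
0.0952 + 0.119i + 0.0238j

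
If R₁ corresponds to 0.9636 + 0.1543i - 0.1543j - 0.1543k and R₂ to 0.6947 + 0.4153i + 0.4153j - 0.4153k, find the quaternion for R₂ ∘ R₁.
0.6053 + 0.3792i + 0.293j - 0.6355k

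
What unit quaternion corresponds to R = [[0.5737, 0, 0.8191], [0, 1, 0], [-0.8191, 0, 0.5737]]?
0.887 + 0.4617j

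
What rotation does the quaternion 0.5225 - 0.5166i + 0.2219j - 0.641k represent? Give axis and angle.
axis = (-0.6059, 0.2603, -0.7518), θ = 117°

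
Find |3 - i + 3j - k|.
√20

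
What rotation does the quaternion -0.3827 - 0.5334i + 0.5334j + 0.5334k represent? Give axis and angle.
axis = (-√3/3, √3/3, √3/3), θ = 5π/4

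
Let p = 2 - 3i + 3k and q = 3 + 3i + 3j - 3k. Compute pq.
24 - 12i + 6j - 6k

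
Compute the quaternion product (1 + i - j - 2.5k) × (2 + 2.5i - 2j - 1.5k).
-6.25 + i - 8.75j - 6k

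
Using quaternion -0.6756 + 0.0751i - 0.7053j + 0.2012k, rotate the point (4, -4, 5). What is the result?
(3.949, -6.054, -2.181)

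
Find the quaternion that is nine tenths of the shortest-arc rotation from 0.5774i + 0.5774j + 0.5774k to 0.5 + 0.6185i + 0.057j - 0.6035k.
0.491 + 0.6954i + 0.144j - 0.5046k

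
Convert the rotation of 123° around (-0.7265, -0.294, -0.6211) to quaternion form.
0.4772 - 0.6385i - 0.2584j - 0.5458k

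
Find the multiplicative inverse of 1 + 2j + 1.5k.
0.1379 - 0.2759j - 0.2069k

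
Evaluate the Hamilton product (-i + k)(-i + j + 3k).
-4 - i + 2j - k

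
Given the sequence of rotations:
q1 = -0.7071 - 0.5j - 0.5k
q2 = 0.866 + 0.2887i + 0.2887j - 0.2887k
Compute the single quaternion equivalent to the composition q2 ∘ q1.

q2 · q1 = -0.6123 - 0.4928i - 0.4928j - 0.3732k
-0.6123 - 0.4928i - 0.4928j - 0.3732k


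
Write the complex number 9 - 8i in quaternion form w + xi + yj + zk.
9 - 8i + 0j + 0k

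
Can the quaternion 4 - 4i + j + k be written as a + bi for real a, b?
No. The quaternion 4 - 4i + j + k has j-coefficient y = 1 and k-coefficient z = 1, not both zero, so it does not lie in the complex subalgebra spanned by 1 and i.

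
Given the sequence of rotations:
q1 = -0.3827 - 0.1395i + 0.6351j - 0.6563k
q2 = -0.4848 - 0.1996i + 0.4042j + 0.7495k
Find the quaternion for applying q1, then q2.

q2 · q1 = 0.3929 - 0.5973i - 0.6981j - 0.039k
0.3929 - 0.5973i - 0.6981j - 0.039k


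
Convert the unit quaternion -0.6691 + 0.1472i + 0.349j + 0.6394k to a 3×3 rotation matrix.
[[-0.0613, 0.9584, -0.2788], [-0.7529, 0.139, 0.6433], [0.6553, 0.2493, 0.7131]]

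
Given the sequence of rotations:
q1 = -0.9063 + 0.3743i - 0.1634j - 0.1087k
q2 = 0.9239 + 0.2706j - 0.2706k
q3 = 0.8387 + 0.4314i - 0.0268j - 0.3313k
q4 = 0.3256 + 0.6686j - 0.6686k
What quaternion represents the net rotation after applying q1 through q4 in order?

q2 · q1 = -0.8225 + 0.2722i - 0.4975j + 0.0435k
q3 · q2 · q1 = -0.8062 - 0.2925i - 0.5042j + 0.1017k
q4 · q3 · q2 · q1 = 0.1426 - 0.3643i - 0.5076j + 0.7677k
0.1426 - 0.3643i - 0.5076j + 0.7677k


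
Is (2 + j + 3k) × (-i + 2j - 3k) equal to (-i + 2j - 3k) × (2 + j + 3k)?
No: pq = 7 - 11i + j - 5k ≠ 7 + 7i + 7j - 7k = qp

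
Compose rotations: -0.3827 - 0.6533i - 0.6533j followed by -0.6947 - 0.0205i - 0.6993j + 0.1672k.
-0.2044 + 0.5709i + 0.6122j - 0.5074k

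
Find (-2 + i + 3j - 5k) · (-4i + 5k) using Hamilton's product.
29 + 23i + 15j + 2k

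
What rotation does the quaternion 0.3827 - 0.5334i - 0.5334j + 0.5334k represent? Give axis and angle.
axis = (-√3/3, -√3/3, √3/3), θ = 3π/4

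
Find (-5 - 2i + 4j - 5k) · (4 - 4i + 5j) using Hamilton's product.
-48 + 37i + 11j - 14k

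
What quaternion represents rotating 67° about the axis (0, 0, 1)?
0.8339 + 0.5519k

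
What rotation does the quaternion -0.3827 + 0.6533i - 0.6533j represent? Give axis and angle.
axis = (√2/2, -√2/2, 0), θ = 5π/4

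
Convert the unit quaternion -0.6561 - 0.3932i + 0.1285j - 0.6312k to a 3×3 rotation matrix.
[[0.1701, -0.9293, 0.3278], [0.7272, -0.106, -0.6782], [0.665, 0.3537, 0.6578]]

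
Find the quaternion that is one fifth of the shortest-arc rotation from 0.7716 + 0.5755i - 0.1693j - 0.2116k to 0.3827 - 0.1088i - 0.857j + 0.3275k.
0.7852 + 0.4825i - 0.3745j - 0.1022k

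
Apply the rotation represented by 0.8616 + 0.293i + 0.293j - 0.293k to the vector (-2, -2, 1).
(-2.333, -1.323, 1.343)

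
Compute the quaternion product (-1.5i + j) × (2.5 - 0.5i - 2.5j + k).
1.75 - 2.75i + 4j + 4.25k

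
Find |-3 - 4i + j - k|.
√27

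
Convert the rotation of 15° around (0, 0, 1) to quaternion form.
0.9914 + 0.1305k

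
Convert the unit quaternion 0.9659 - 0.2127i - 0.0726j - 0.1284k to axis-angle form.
axis = (-0.8217, -0.2805, -0.4961), θ = π/6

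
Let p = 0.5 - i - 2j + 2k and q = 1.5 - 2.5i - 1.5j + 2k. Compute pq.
-8.75 - 3.75i - 6.75j + 0.5k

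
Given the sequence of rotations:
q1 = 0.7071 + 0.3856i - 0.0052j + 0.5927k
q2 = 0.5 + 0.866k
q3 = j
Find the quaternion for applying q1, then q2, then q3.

q2 · q1 = -0.1597 + 0.1973i + 0.3313j + 0.9087k
q3 · q2 · q1 = -0.3313 + 0.9087i - 0.1597j - 0.1973k
-0.3313 + 0.9087i - 0.1597j - 0.1973k


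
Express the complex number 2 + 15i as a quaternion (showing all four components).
2 + 15i + 0j + 0k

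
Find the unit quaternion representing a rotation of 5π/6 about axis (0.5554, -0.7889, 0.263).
0.2588 + 0.5365i - 0.762j + 0.254k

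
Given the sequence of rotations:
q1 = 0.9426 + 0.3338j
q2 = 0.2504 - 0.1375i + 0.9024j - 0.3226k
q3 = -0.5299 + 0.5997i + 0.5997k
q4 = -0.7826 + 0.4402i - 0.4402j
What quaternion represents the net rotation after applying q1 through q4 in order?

q2 · q1 = -0.0652 - 0.0219i + 0.9342j - 0.35k
q3 · q2 · q1 = 0.2576 - 0.5877i - 0.2983j + 0.7066k
q4 · q3 · q2 · q1 = -0.0742 + 0.2623i - 0.191j - 0.943k
-0.0742 + 0.2623i - 0.191j - 0.943k


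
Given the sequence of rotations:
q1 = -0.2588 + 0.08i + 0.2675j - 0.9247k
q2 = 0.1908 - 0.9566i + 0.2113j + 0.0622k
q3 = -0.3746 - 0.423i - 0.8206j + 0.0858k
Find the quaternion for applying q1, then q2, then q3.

q2 · q1 = 0.0281 + 0.0508i - 0.8832j - 0.4653k
q3 · q2 · q1 = -0.6739 + 0.4267i + 0.1153j + 0.592k
-0.6739 + 0.4267i + 0.1153j + 0.592k


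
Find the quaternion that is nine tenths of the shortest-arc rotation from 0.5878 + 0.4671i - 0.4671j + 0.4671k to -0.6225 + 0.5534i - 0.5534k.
0.6642 - 0.4636i - 0.0599j + 0.5834k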